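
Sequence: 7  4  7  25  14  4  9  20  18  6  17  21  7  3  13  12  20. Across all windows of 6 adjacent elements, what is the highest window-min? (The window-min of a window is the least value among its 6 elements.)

[7, 4, 7, 25, 14, 4] → min 4
[4, 7, 25, 14, 4, 9] → min 4
[7, 25, 14, 4, 9, 20] → min 4
[25, 14, 4, 9, 20, 18] → min 4
[14, 4, 9, 20, 18, 6] → min 4
[4, 9, 20, 18, 6, 17] → min 4
[9, 20, 18, 6, 17, 21] → min 6
[20, 18, 6, 17, 21, 7] → min 6
[18, 6, 17, 21, 7, 3] → min 3
[6, 17, 21, 7, 3, 13] → min 3
[17, 21, 7, 3, 13, 12] → min 3
[21, 7, 3, 13, 12, 20] → min 3
Highest of these is 6.

6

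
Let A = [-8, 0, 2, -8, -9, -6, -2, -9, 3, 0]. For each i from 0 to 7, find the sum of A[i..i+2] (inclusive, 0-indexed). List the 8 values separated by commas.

(-8, 0, 2) → sum -6
(0, 2, -8) → sum -6
(2, -8, -9) → sum -15
(-8, -9, -6) → sum -23
(-9, -6, -2) → sum -17
(-6, -2, -9) → sum -17
(-2, -9, 3) → sum -8
(-9, 3, 0) → sum -6

-6, -6, -15, -23, -17, -17, -8, -6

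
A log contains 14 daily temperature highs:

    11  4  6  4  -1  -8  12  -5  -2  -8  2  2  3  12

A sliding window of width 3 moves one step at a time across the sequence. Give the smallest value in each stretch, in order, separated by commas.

4, 4, -1, -8, -8, -8, -5, -8, -8, -8, 2, 2

(11, 4, 6) → min 4
(4, 6, 4) → min 4
(6, 4, -1) → min -1
(4, -1, -8) → min -8
(-1, -8, 12) → min -8
(-8, 12, -5) → min -8
(12, -5, -2) → min -5
(-5, -2, -8) → min -8
(-2, -8, 2) → min -8
(-8, 2, 2) → min -8
(2, 2, 3) → min 2
(2, 3, 12) → min 2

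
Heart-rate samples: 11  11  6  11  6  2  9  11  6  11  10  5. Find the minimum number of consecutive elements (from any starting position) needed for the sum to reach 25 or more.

add 11: running sum 11 < 25
add 11: running sum 22 < 25
end 2: [11, 11, 6] sum 28, len 3
end 3: [11, 6, 11] sum 28, len 3
end 4: [11, 6, 11, 6] sum 34, len 4
end 5: [6, 11, 6, 2] sum 25, len 4
end 6: [11, 6, 2, 9] sum 28, len 4
end 7: [6, 2, 9, 11] sum 28, len 4
end 8: [9, 11, 6] sum 26, len 3
end 9: [11, 6, 11] sum 28, len 3
end 10: [6, 11, 10] sum 27, len 3
end 11: [11, 10, 5] sum 26, len 3
Shortest qualifying length: 3.

3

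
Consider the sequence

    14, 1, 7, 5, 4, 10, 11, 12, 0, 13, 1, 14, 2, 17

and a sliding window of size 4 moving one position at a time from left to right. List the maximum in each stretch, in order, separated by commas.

14 1 7 5 → max 14
1 7 5 4 → max 7
7 5 4 10 → max 10
5 4 10 11 → max 11
4 10 11 12 → max 12
10 11 12 0 → max 12
11 12 0 13 → max 13
12 0 13 1 → max 13
0 13 1 14 → max 14
13 1 14 2 → max 14
1 14 2 17 → max 17

14, 7, 10, 11, 12, 12, 13, 13, 14, 14, 17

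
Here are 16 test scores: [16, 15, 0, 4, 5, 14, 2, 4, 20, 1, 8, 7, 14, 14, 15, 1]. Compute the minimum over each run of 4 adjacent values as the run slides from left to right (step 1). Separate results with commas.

16 15 0 4 → min 0
15 0 4 5 → min 0
0 4 5 14 → min 0
4 5 14 2 → min 2
5 14 2 4 → min 2
14 2 4 20 → min 2
2 4 20 1 → min 1
4 20 1 8 → min 1
20 1 8 7 → min 1
1 8 7 14 → min 1
8 7 14 14 → min 7
7 14 14 15 → min 7
14 14 15 1 → min 1

0, 0, 0, 2, 2, 2, 1, 1, 1, 1, 7, 7, 1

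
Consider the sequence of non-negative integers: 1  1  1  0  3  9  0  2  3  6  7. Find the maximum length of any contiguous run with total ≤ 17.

→ 1: sum 1, len 1
→ 1: sum 2, len 2
→ 1: sum 3, len 3
→ 0: sum 3, len 4
→ 3: sum 6, len 5
→ 9: sum 15, len 6
→ 0: sum 15, len 7
→ 2: sum 17, len 8
→ 3 (dropped 1, 1, 1): sum 17, len 6
→ 6 (dropped 0, 3, 9): sum 11, len 4
→ 7 (dropped 0, 2): sum 16, len 3
Longest length seen: 8.

8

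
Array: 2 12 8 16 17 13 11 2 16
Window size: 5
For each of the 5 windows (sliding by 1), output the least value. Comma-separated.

[2, 12, 8, 16, 17] → min 2
[12, 8, 16, 17, 13] → min 8
[8, 16, 17, 13, 11] → min 8
[16, 17, 13, 11, 2] → min 2
[17, 13, 11, 2, 16] → min 2

2, 8, 8, 2, 2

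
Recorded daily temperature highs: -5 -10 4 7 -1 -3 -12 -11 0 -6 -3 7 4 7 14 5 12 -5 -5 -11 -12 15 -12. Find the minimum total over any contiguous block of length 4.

-33

[-5, -10, 4, 7] → sum -4
[-10, 4, 7, -1] → sum 0
[4, 7, -1, -3] → sum 7
[7, -1, -3, -12] → sum -9
[-1, -3, -12, -11] → sum -27
[-3, -12, -11, 0] → sum -26
[-12, -11, 0, -6] → sum -29
[-11, 0, -6, -3] → sum -20
[0, -6, -3, 7] → sum -2
[-6, -3, 7, 4] → sum 2
[-3, 7, 4, 7] → sum 15
[7, 4, 7, 14] → sum 32
[4, 7, 14, 5] → sum 30
[7, 14, 5, 12] → sum 38
[14, 5, 12, -5] → sum 26
[5, 12, -5, -5] → sum 7
[12, -5, -5, -11] → sum -9
[-5, -5, -11, -12] → sum -33
[-5, -11, -12, 15] → sum -13
[-11, -12, 15, -12] → sum -20
Minimum of these is -33.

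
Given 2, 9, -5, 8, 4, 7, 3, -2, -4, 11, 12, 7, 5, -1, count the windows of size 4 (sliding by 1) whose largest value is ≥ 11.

2 9 -5 8 → max 9
9 -5 8 4 → max 9
-5 8 4 7 → max 8
8 4 7 3 → max 8
4 7 3 -2 → max 7
7 3 -2 -4 → max 7
3 -2 -4 11 → max 11  ≥ 11 ✓
-2 -4 11 12 → max 12  ≥ 11 ✓
-4 11 12 7 → max 12  ≥ 11 ✓
11 12 7 5 → max 12  ≥ 11 ✓
12 7 5 -1 → max 12  ≥ 11 ✓
5 windows satisfy the condition.

5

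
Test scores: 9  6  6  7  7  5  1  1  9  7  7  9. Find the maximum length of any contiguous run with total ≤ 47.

8

→ 9: sum 9, len 1
→ 6: sum 15, len 2
→ 6: sum 21, len 3
→ 7: sum 28, len 4
→ 7: sum 35, len 5
→ 5: sum 40, len 6
→ 1: sum 41, len 7
→ 1: sum 42, len 8
→ 9 (dropped 9): sum 42, len 8
→ 7 (dropped 6): sum 43, len 8
→ 7 (dropped 6): sum 44, len 8
→ 9 (dropped 7): sum 46, len 8
Longest length seen: 8.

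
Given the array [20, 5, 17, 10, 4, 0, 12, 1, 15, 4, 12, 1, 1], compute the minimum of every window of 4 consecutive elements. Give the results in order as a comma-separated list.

5, 4, 0, 0, 0, 0, 1, 1, 1, 1

20 5 17 10 → min 5
5 17 10 4 → min 4
17 10 4 0 → min 0
10 4 0 12 → min 0
4 0 12 1 → min 0
0 12 1 15 → min 0
12 1 15 4 → min 1
1 15 4 12 → min 1
15 4 12 1 → min 1
4 12 1 1 → min 1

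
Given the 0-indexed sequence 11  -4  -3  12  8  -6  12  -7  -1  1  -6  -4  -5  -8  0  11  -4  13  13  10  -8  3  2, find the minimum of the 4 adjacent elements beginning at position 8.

-6

Elements at indices 8..11: -1, 1, -6, -4
min(-1, 1, -6, -4) = -6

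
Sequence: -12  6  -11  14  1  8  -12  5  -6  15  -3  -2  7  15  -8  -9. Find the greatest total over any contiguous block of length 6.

26

[-12, 6, -11, 14, 1, 8] → sum 6
[6, -11, 14, 1, 8, -12] → sum 6
[-11, 14, 1, 8, -12, 5] → sum 5
[14, 1, 8, -12, 5, -6] → sum 10
[1, 8, -12, 5, -6, 15] → sum 11
[8, -12, 5, -6, 15, -3] → sum 7
[-12, 5, -6, 15, -3, -2] → sum -3
[5, -6, 15, -3, -2, 7] → sum 16
[-6, 15, -3, -2, 7, 15] → sum 26
[15, -3, -2, 7, 15, -8] → sum 24
[-3, -2, 7, 15, -8, -9] → sum 0
Greatest of these is 26.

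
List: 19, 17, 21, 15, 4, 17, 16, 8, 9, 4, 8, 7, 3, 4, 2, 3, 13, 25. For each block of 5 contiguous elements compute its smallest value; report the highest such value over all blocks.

4

(19, 17, 21, 15, 4) → min 4
(17, 21, 15, 4, 17) → min 4
(21, 15, 4, 17, 16) → min 4
(15, 4, 17, 16, 8) → min 4
(4, 17, 16, 8, 9) → min 4
(17, 16, 8, 9, 4) → min 4
(16, 8, 9, 4, 8) → min 4
(8, 9, 4, 8, 7) → min 4
(9, 4, 8, 7, 3) → min 3
(4, 8, 7, 3, 4) → min 3
(8, 7, 3, 4, 2) → min 2
(7, 3, 4, 2, 3) → min 2
(3, 4, 2, 3, 13) → min 2
(4, 2, 3, 13, 25) → min 2
Highest of these is 4.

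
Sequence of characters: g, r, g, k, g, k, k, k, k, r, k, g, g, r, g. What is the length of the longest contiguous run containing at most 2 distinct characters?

Extend right; when distinct count exceeds 2, shrink from the left:
[g] 1 distinct, len 1
[g, r] 2 distinct, len 2
[g, r, g] 2 distinct, len 3
[g, k] 2 distinct, len 2
[g, k, g] 2 distinct, len 3
[g, k, g, k] 2 distinct, len 4
[g, k, g, k, k] 2 distinct, len 5
[g, k, g, k, k, k] 2 distinct, len 6
[g, k, g, k, k, k, k] 2 distinct, len 7
[k, k, k, k, r] 2 distinct, len 5
[k, k, k, k, r, k] 2 distinct, len 6
[k, g] 2 distinct, len 2
[k, g, g] 2 distinct, len 3
[g, g, r] 2 distinct, len 3
[g, g, r, g] 2 distinct, len 4
Longest length with ≤2 distinct: 7.

7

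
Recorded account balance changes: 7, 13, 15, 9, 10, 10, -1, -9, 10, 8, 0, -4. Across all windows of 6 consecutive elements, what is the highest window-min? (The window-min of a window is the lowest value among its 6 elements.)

7 13 15 9 10 10 → min 7
13 15 9 10 10 -1 → min -1
15 9 10 10 -1 -9 → min -9
9 10 10 -1 -9 10 → min -9
10 10 -1 -9 10 8 → min -9
10 -1 -9 10 8 0 → min -9
-1 -9 10 8 0 -4 → min -9
Highest of these is 7.

7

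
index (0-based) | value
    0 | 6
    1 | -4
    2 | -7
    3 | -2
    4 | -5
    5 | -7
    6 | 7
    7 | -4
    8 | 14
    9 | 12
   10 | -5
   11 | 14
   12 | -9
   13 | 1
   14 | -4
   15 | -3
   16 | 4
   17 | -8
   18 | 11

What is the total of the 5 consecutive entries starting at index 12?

-11

Elements at indices 12..16: -9, 1, -4, -3, 4
sum(-9, 1, -4, -3, 4) = -11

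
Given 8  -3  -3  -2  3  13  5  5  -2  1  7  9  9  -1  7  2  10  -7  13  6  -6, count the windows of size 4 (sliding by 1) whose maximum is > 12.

7

[8, -3, -3, -2] → max 8
[-3, -3, -2, 3] → max 3
[-3, -2, 3, 13] → max 13  > 12 ✓
[-2, 3, 13, 5] → max 13  > 12 ✓
[3, 13, 5, 5] → max 13  > 12 ✓
[13, 5, 5, -2] → max 13  > 12 ✓
[5, 5, -2, 1] → max 5
[5, -2, 1, 7] → max 7
[-2, 1, 7, 9] → max 9
[1, 7, 9, 9] → max 9
[7, 9, 9, -1] → max 9
[9, 9, -1, 7] → max 9
[9, -1, 7, 2] → max 9
[-1, 7, 2, 10] → max 10
[7, 2, 10, -7] → max 10
[2, 10, -7, 13] → max 13  > 12 ✓
[10, -7, 13, 6] → max 13  > 12 ✓
[-7, 13, 6, -6] → max 13  > 12 ✓
7 windows satisfy the condition.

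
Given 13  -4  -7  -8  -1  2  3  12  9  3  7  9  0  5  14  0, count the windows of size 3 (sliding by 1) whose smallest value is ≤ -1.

5

[13, -4, -7] → min -7  ≤ -1 ✓
[-4, -7, -8] → min -8  ≤ -1 ✓
[-7, -8, -1] → min -8  ≤ -1 ✓
[-8, -1, 2] → min -8  ≤ -1 ✓
[-1, 2, 3] → min -1  ≤ -1 ✓
[2, 3, 12] → min 2
[3, 12, 9] → min 3
[12, 9, 3] → min 3
[9, 3, 7] → min 3
[3, 7, 9] → min 3
[7, 9, 0] → min 0
[9, 0, 5] → min 0
[0, 5, 14] → min 0
[5, 14, 0] → min 0
5 windows satisfy the condition.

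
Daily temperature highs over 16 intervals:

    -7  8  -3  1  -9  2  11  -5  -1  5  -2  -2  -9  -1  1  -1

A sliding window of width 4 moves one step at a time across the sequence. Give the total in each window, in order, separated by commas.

(-7, 8, -3, 1) → sum -1
(8, -3, 1, -9) → sum -3
(-3, 1, -9, 2) → sum -9
(1, -9, 2, 11) → sum 5
(-9, 2, 11, -5) → sum -1
(2, 11, -5, -1) → sum 7
(11, -5, -1, 5) → sum 10
(-5, -1, 5, -2) → sum -3
(-1, 5, -2, -2) → sum 0
(5, -2, -2, -9) → sum -8
(-2, -2, -9, -1) → sum -14
(-2, -9, -1, 1) → sum -11
(-9, -1, 1, -1) → sum -10

-1, -3, -9, 5, -1, 7, 10, -3, 0, -8, -14, -11, -10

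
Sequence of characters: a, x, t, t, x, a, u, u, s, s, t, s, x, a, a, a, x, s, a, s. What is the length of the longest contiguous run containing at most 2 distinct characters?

5

[a] 1 distinct, len 1
[a, x] 2 distinct, len 2
[x, t] 2 distinct, len 2
[x, t, t] 2 distinct, len 3
[x, t, t, x] 2 distinct, len 4
[x, a] 2 distinct, len 2
[a, u] 2 distinct, len 2
[a, u, u] 2 distinct, len 3
[u, u, s] 2 distinct, len 3
[u, u, s, s] 2 distinct, len 4
[s, s, t] 2 distinct, len 3
[s, s, t, s] 2 distinct, len 4
[s, x] 2 distinct, len 2
[x, a] 2 distinct, len 2
[x, a, a] 2 distinct, len 3
[x, a, a, a] 2 distinct, len 4
[x, a, a, a, x] 2 distinct, len 5
[x, s] 2 distinct, len 2
[s, a] 2 distinct, len 2
[s, a, s] 2 distinct, len 3
Longest length with ≤2 distinct: 5.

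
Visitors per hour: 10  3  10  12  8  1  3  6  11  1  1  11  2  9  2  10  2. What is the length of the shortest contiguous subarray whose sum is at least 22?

add 10: running sum 10 < 22
add 3: running sum 13 < 22
add 10: shortest ending here [10, 3, 10] sum 23, len 3
add 12: shortest ending here [10, 12] sum 22, len 2
add 8: shortest ending here [10, 12, 8] sum 30, len 3
add 1: shortest ending here [10, 12, 8, 1] sum 31, len 4
add 3: shortest ending here [12, 8, 1, 3] sum 24, len 4
add 6: shortest ending here [12, 8, 1, 3, 6] sum 30, len 5
add 11: shortest ending here [8, 1, 3, 6, 11] sum 29, len 5
add 1: shortest ending here [1, 3, 6, 11, 1] sum 22, len 5
add 1: shortest ending here [3, 6, 11, 1, 1] sum 22, len 5
add 11: shortest ending here [11, 1, 1, 11] sum 24, len 4
add 2: shortest ending here [11, 1, 1, 11, 2] sum 26, len 5
add 9: shortest ending here [11, 2, 9] sum 22, len 3
add 2: shortest ending here [11, 2, 9, 2] sum 24, len 4
add 10: shortest ending here [2, 9, 2, 10] sum 23, len 4
add 2: shortest ending here [9, 2, 10, 2] sum 23, len 4
Shortest qualifying length: 2.

2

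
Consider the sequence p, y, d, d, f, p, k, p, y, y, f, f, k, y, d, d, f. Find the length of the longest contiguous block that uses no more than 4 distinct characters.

[p] 1 distinct, len 1
[p, y] 2 distinct, len 2
[p, y, d] 3 distinct, len 3
[p, y, d, d] 3 distinct, len 4
[p, y, d, d, f] 4 distinct, len 5
[p, y, d, d, f, p] 4 distinct, len 6
[d, d, f, p, k] 4 distinct, len 5
[d, d, f, p, k, p] 4 distinct, len 6
[f, p, k, p, y] 4 distinct, len 5
[f, p, k, p, y, y] 4 distinct, len 6
[f, p, k, p, y, y, f] 4 distinct, len 7
[f, p, k, p, y, y, f, f] 4 distinct, len 8
[f, p, k, p, y, y, f, f, k] 4 distinct, len 9
[f, p, k, p, y, y, f, f, k, y] 4 distinct, len 10
[y, y, f, f, k, y, d] 4 distinct, len 7
[y, y, f, f, k, y, d, d] 4 distinct, len 8
[y, y, f, f, k, y, d, d, f] 4 distinct, len 9
Longest length with ≤4 distinct: 10.

10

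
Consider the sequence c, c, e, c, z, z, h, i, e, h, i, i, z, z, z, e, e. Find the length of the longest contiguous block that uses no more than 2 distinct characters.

add c: window [c] (1 distinct), len 1
add c: window [c, c] (1 distinct), len 2
add e: window [c, c, e] (2 distinct), len 3
add c: window [c, c, e, c] (2 distinct), len 4
add z: window [c, z] (2 distinct), len 2
add z: window [c, z, z] (2 distinct), len 3
add h: window [z, z, h] (2 distinct), len 3
add i: window [h, i] (2 distinct), len 2
add e: window [i, e] (2 distinct), len 2
add h: window [e, h] (2 distinct), len 2
add i: window [h, i] (2 distinct), len 2
add i: window [h, i, i] (2 distinct), len 3
add z: window [i, i, z] (2 distinct), len 3
add z: window [i, i, z, z] (2 distinct), len 4
add z: window [i, i, z, z, z] (2 distinct), len 5
add e: window [z, z, z, e] (2 distinct), len 4
add e: window [z, z, z, e, e] (2 distinct), len 5
Longest length with ≤2 distinct: 5.

5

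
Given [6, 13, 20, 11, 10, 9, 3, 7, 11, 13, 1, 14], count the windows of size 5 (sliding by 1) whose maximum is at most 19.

5

[6, 13, 20, 11, 10] → max 20
[13, 20, 11, 10, 9] → max 20
[20, 11, 10, 9, 3] → max 20
[11, 10, 9, 3, 7] → max 11  ≤ 19 ✓
[10, 9, 3, 7, 11] → max 11  ≤ 19 ✓
[9, 3, 7, 11, 13] → max 13  ≤ 19 ✓
[3, 7, 11, 13, 1] → max 13  ≤ 19 ✓
[7, 11, 13, 1, 14] → max 14  ≤ 19 ✓
5 windows satisfy the condition.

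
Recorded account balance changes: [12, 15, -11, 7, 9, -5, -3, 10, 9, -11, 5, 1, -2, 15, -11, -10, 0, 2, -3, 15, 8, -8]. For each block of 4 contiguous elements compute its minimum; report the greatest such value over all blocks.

Window mins for each of the 19 positions:
12 15 -11 7 → min -11
15 -11 7 9 → min -11
-11 7 9 -5 → min -11
7 9 -5 -3 → min -5
9 -5 -3 10 → min -5
-5 -3 10 9 → min -5
-3 10 9 -11 → min -11
10 9 -11 5 → min -11
9 -11 5 1 → min -11
-11 5 1 -2 → min -11
5 1 -2 15 → min -2
1 -2 15 -11 → min -11
-2 15 -11 -10 → min -11
15 -11 -10 0 → min -11
-11 -10 0 2 → min -11
-10 0 2 -3 → min -10
0 2 -3 15 → min -3
2 -3 15 8 → min -3
-3 15 8 -8 → min -8
Greatest of these is -2.

-2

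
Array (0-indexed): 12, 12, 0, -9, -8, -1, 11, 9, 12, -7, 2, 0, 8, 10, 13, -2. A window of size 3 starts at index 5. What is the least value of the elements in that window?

Elements at indices 5..7: -1, 11, 9
min(-1, 11, 9) = -1

-1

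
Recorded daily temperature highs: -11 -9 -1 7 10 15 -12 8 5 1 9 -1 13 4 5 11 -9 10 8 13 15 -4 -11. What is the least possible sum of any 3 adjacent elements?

Window sums for each of the 21 positions:
-11 -9 -1 → sum -21
-9 -1 7 → sum -3
-1 7 10 → sum 16
7 10 15 → sum 32
10 15 -12 → sum 13
15 -12 8 → sum 11
-12 8 5 → sum 1
8 5 1 → sum 14
5 1 9 → sum 15
1 9 -1 → sum 9
9 -1 13 → sum 21
-1 13 4 → sum 16
13 4 5 → sum 22
4 5 11 → sum 20
5 11 -9 → sum 7
11 -9 10 → sum 12
-9 10 8 → sum 9
10 8 13 → sum 31
8 13 15 → sum 36
13 15 -4 → sum 24
15 -4 -11 → sum 0
Least of these is -21.

-21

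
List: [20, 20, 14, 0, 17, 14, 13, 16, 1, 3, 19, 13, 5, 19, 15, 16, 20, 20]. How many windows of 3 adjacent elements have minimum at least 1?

(20, 20, 14) → min 14  ≥ 1 ✓
(20, 14, 0) → min 0
(14, 0, 17) → min 0
(0, 17, 14) → min 0
(17, 14, 13) → min 13  ≥ 1 ✓
(14, 13, 16) → min 13  ≥ 1 ✓
(13, 16, 1) → min 1  ≥ 1 ✓
(16, 1, 3) → min 1  ≥ 1 ✓
(1, 3, 19) → min 1  ≥ 1 ✓
(3, 19, 13) → min 3  ≥ 1 ✓
(19, 13, 5) → min 5  ≥ 1 ✓
(13, 5, 19) → min 5  ≥ 1 ✓
(5, 19, 15) → min 5  ≥ 1 ✓
(19, 15, 16) → min 15  ≥ 1 ✓
(15, 16, 20) → min 15  ≥ 1 ✓
(16, 20, 20) → min 16  ≥ 1 ✓
13 windows satisfy the condition.

13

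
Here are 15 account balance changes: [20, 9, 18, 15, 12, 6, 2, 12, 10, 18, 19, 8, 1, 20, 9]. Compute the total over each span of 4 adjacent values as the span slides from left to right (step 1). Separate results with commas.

62, 54, 51, 35, 32, 30, 42, 59, 55, 46, 48, 38

20 9 18 15 → sum 62
9 18 15 12 → sum 54
18 15 12 6 → sum 51
15 12 6 2 → sum 35
12 6 2 12 → sum 32
6 2 12 10 → sum 30
2 12 10 18 → sum 42
12 10 18 19 → sum 59
10 18 19 8 → sum 55
18 19 8 1 → sum 46
19 8 1 20 → sum 48
8 1 20 9 → sum 38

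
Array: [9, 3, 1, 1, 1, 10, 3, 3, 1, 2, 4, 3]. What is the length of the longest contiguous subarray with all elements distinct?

4

[9] len 1
[9, 3] len 2
[9, 3, 1] len 3
[1] len 1
[1] len 1
[1, 10] len 2
[1, 10, 3] len 3
[3] len 1
[3, 1] len 2
[3, 1, 2] len 3
[3, 1, 2, 4] len 4
[1, 2, 4, 3] len 4
Longest all-distinct length: 4.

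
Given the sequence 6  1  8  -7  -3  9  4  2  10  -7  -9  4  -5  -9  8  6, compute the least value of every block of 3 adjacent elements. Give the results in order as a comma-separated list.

1, -7, -7, -7, -3, 2, 2, -7, -9, -9, -9, -9, -9, -9

[6, 1, 8] → min 1
[1, 8, -7] → min -7
[8, -7, -3] → min -7
[-7, -3, 9] → min -7
[-3, 9, 4] → min -3
[9, 4, 2] → min 2
[4, 2, 10] → min 2
[2, 10, -7] → min -7
[10, -7, -9] → min -9
[-7, -9, 4] → min -9
[-9, 4, -5] → min -9
[4, -5, -9] → min -9
[-5, -9, 8] → min -9
[-9, 8, 6] → min -9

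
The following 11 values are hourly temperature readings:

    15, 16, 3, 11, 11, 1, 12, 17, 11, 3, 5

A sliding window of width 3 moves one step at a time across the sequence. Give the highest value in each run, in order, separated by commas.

[15, 16, 3] → max 16
[16, 3, 11] → max 16
[3, 11, 11] → max 11
[11, 11, 1] → max 11
[11, 1, 12] → max 12
[1, 12, 17] → max 17
[12, 17, 11] → max 17
[17, 11, 3] → max 17
[11, 3, 5] → max 11

16, 16, 11, 11, 12, 17, 17, 17, 11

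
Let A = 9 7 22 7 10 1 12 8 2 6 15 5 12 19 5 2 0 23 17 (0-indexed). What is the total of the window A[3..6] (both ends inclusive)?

30

Elements at indices 3..6: 7, 10, 1, 12
sum(7, 10, 1, 12) = 30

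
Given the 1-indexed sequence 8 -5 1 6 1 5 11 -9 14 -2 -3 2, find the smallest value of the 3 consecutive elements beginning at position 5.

1

Elements at indices 5..7: 1, 5, 11
min(1, 5, 11) = 1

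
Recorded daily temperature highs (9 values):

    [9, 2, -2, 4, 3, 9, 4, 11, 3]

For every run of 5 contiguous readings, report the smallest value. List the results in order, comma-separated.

-2, -2, -2, 3, 3

(9, 2, -2, 4, 3) → min -2
(2, -2, 4, 3, 9) → min -2
(-2, 4, 3, 9, 4) → min -2
(4, 3, 9, 4, 11) → min 3
(3, 9, 4, 11, 3) → min 3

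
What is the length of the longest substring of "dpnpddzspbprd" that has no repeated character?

add d: [d] len 1
add p: [d, p] len 2
add n: [d, p, n] len 3
add p (repeat p, move left end past it): [n, p] len 2
add d: [n, p, d] len 3
add d (repeat d, move left end past it): [d] len 1
add z: [d, z] len 2
add s: [d, z, s] len 3
add p: [d, z, s, p] len 4
add b: [d, z, s, p, b] len 5
add p (repeat p, move left end past it): [b, p] len 2
add r: [b, p, r] len 3
add d: [b, p, r, d] len 4
Longest all-distinct length: 5.

5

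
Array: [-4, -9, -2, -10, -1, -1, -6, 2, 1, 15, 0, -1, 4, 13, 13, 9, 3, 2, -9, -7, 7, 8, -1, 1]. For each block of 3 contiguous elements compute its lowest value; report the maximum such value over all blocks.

(-4, -9, -2) → min -9
(-9, -2, -10) → min -10
(-2, -10, -1) → min -10
(-10, -1, -1) → min -10
(-1, -1, -6) → min -6
(-1, -6, 2) → min -6
(-6, 2, 1) → min -6
(2, 1, 15) → min 1
(1, 15, 0) → min 0
(15, 0, -1) → min -1
(0, -1, 4) → min -1
(-1, 4, 13) → min -1
(4, 13, 13) → min 4
(13, 13, 9) → min 9
(13, 9, 3) → min 3
(9, 3, 2) → min 2
(3, 2, -9) → min -9
(2, -9, -7) → min -9
(-9, -7, 7) → min -9
(-7, 7, 8) → min -7
(7, 8, -1) → min -1
(8, -1, 1) → min -1
Maximum of these is 9.

9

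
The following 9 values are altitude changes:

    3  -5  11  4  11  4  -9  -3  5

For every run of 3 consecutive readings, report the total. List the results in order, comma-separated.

9, 10, 26, 19, 6, -8, -7

[3, -5, 11] → sum 9
[-5, 11, 4] → sum 10
[11, 4, 11] → sum 26
[4, 11, 4] → sum 19
[11, 4, -9] → sum 6
[4, -9, -3] → sum -8
[-9, -3, 5] → sum -7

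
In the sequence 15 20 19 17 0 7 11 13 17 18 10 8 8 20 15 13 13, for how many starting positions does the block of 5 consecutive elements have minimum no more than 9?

12

[15, 20, 19, 17, 0] → min 0  ≤ 9 ✓
[20, 19, 17, 0, 7] → min 0  ≤ 9 ✓
[19, 17, 0, 7, 11] → min 0  ≤ 9 ✓
[17, 0, 7, 11, 13] → min 0  ≤ 9 ✓
[0, 7, 11, 13, 17] → min 0  ≤ 9 ✓
[7, 11, 13, 17, 18] → min 7  ≤ 9 ✓
[11, 13, 17, 18, 10] → min 10
[13, 17, 18, 10, 8] → min 8  ≤ 9 ✓
[17, 18, 10, 8, 8] → min 8  ≤ 9 ✓
[18, 10, 8, 8, 20] → min 8  ≤ 9 ✓
[10, 8, 8, 20, 15] → min 8  ≤ 9 ✓
[8, 8, 20, 15, 13] → min 8  ≤ 9 ✓
[8, 20, 15, 13, 13] → min 8  ≤ 9 ✓
12 windows satisfy the condition.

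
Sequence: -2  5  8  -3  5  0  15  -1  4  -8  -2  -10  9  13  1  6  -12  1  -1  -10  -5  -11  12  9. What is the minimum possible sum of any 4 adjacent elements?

-27

-2 5 8 -3 → sum 8
5 8 -3 5 → sum 15
8 -3 5 0 → sum 10
-3 5 0 15 → sum 17
5 0 15 -1 → sum 19
0 15 -1 4 → sum 18
15 -1 4 -8 → sum 10
-1 4 -8 -2 → sum -7
4 -8 -2 -10 → sum -16
-8 -2 -10 9 → sum -11
-2 -10 9 13 → sum 10
-10 9 13 1 → sum 13
9 13 1 6 → sum 29
13 1 6 -12 → sum 8
1 6 -12 1 → sum -4
6 -12 1 -1 → sum -6
-12 1 -1 -10 → sum -22
1 -1 -10 -5 → sum -15
-1 -10 -5 -11 → sum -27
-10 -5 -11 12 → sum -14
-5 -11 12 9 → sum 5
Minimum of these is -27.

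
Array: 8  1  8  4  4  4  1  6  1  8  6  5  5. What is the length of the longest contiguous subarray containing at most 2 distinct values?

4

add 8: window [8] (1 distinct), len 1
add 1: window [8, 1] (2 distinct), len 2
add 8: window [8, 1, 8] (2 distinct), len 3
add 4: window [8, 4] (2 distinct), len 2
add 4: window [8, 4, 4] (2 distinct), len 3
add 4: window [8, 4, 4, 4] (2 distinct), len 4
add 1: window [4, 4, 4, 1] (2 distinct), len 4
add 6: window [1, 6] (2 distinct), len 2
add 1: window [1, 6, 1] (2 distinct), len 3
add 8: window [1, 8] (2 distinct), len 2
add 6: window [8, 6] (2 distinct), len 2
add 5: window [6, 5] (2 distinct), len 2
add 5: window [6, 5, 5] (2 distinct), len 3
Longest length with ≤2 distinct: 4.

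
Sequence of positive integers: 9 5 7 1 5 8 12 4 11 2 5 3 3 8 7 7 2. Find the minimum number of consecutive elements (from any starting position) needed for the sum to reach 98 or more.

add 9: running sum 9 < 98
add 5: running sum 14 < 98
add 7: running sum 21 < 98
add 1: running sum 22 < 98
add 5: running sum 27 < 98
add 8: running sum 35 < 98
add 12: running sum 47 < 98
add 4: running sum 51 < 98
add 11: running sum 62 < 98
add 2: running sum 64 < 98
add 5: running sum 69 < 98
add 3: running sum 72 < 98
add 3: running sum 75 < 98
add 8: running sum 83 < 98
add 7: running sum 90 < 98
add 7: running sum 97 < 98
end 16: [9, 5, 7, 1, 5, 8, 12, 4, 11, 2, 5, 3, 3, 8, 7, 7, 2] sum 99, len 17
Shortest qualifying length: 17.

17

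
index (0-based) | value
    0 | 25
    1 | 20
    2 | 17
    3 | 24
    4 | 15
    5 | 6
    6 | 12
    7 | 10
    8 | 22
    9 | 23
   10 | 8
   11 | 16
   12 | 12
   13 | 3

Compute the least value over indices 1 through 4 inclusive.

Elements at indices 1..4: 20, 17, 24, 15
min(20, 17, 24, 15) = 15

15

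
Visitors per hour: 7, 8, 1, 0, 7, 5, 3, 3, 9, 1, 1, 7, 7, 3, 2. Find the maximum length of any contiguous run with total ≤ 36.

9

→ 7: sum 7, len 1
→ 8: sum 15, len 2
→ 1: sum 16, len 3
→ 0: sum 16, len 4
→ 7: sum 23, len 5
→ 5: sum 28, len 6
→ 3: sum 31, len 7
→ 3: sum 34, len 8
→ 9 (dropped 7): sum 36, len 8
→ 1 (dropped 8): sum 29, len 8
→ 1: sum 30, len 9
→ 7 (dropped 1): sum 36, len 9
→ 7 (dropped 0, 7): sum 36, len 8
→ 3 (dropped 5): sum 34, len 8
→ 2: sum 36, len 9
Longest length seen: 9.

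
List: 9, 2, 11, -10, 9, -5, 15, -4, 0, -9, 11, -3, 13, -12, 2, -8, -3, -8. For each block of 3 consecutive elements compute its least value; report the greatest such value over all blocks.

2

Window mins for each of the 16 positions:
[9, 2, 11] → min 2
[2, 11, -10] → min -10
[11, -10, 9] → min -10
[-10, 9, -5] → min -10
[9, -5, 15] → min -5
[-5, 15, -4] → min -5
[15, -4, 0] → min -4
[-4, 0, -9] → min -9
[0, -9, 11] → min -9
[-9, 11, -3] → min -9
[11, -3, 13] → min -3
[-3, 13, -12] → min -12
[13, -12, 2] → min -12
[-12, 2, -8] → min -12
[2, -8, -3] → min -8
[-8, -3, -8] → min -8
Greatest of these is 2.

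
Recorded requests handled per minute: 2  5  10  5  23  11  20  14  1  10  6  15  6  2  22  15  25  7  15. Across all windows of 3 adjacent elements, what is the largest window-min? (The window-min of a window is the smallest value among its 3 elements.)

(2, 5, 10) → min 2
(5, 10, 5) → min 5
(10, 5, 23) → min 5
(5, 23, 11) → min 5
(23, 11, 20) → min 11
(11, 20, 14) → min 11
(20, 14, 1) → min 1
(14, 1, 10) → min 1
(1, 10, 6) → min 1
(10, 6, 15) → min 6
(6, 15, 6) → min 6
(15, 6, 2) → min 2
(6, 2, 22) → min 2
(2, 22, 15) → min 2
(22, 15, 25) → min 15
(15, 25, 7) → min 7
(25, 7, 15) → min 7
Largest of these is 15.

15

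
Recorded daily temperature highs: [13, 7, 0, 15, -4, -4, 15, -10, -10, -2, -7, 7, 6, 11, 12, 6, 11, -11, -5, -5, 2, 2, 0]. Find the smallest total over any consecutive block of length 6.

Each size-6 window and its sum:
[13, 7, 0, 15, -4, -4] → sum 27
[7, 0, 15, -4, -4, 15] → sum 29
[0, 15, -4, -4, 15, -10] → sum 12
[15, -4, -4, 15, -10, -10] → sum 2
[-4, -4, 15, -10, -10, -2] → sum -15
[-4, 15, -10, -10, -2, -7] → sum -18
[15, -10, -10, -2, -7, 7] → sum -7
[-10, -10, -2, -7, 7, 6] → sum -16
[-10, -2, -7, 7, 6, 11] → sum 5
[-2, -7, 7, 6, 11, 12] → sum 27
[-7, 7, 6, 11, 12, 6] → sum 35
[7, 6, 11, 12, 6, 11] → sum 53
[6, 11, 12, 6, 11, -11] → sum 35
[11, 12, 6, 11, -11, -5] → sum 24
[12, 6, 11, -11, -5, -5] → sum 8
[6, 11, -11, -5, -5, 2] → sum -2
[11, -11, -5, -5, 2, 2] → sum -6
[-11, -5, -5, 2, 2, 0] → sum -17
Smallest of these is -18.

-18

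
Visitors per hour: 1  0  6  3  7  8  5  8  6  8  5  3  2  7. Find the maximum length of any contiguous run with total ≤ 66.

13

Extend to the right; shrink from the left whenever the sum exceeds 66:
[1] sum 1 len 1
[1, 0] sum 1 len 2
[1, 0, 6] sum 7 len 3
[1, 0, 6, 3] sum 10 len 4
[1, 0, 6, 3, 7] sum 17 len 5
[1, 0, 6, 3, 7, 8] sum 25 len 6
[1, 0, 6, 3, 7, 8, 5] sum 30 len 7
[1, 0, 6, 3, 7, 8, 5, 8] sum 38 len 8
[1, 0, 6, 3, 7, 8, 5, 8, 6] sum 44 len 9
[1, 0, 6, 3, 7, 8, 5, 8, 6, 8] sum 52 len 10
[1, 0, 6, 3, 7, 8, 5, 8, 6, 8, 5] sum 57 len 11
[1, 0, 6, 3, 7, 8, 5, 8, 6, 8, 5, 3] sum 60 len 12
[1, 0, 6, 3, 7, 8, 5, 8, 6, 8, 5, 3, 2] sum 62 len 13
[3, 7, 8, 5, 8, 6, 8, 5, 3, 2, 7] sum 62 len 11
Longest length seen: 13.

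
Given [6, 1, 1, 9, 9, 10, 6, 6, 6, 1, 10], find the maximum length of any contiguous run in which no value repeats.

3

[6] len 1
[6, 1] len 2
[1] len 1
[1, 9] len 2
[9] len 1
[9, 10] len 2
[9, 10, 6] len 3
[6] len 1
[6] len 1
[6, 1] len 2
[6, 1, 10] len 3
Longest all-distinct length: 3.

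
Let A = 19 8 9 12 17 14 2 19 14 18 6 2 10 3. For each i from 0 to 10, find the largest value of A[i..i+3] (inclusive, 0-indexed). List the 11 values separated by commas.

Sliding a size-4 window across the 14 values:
(19, 8, 9, 12) → max 19
(8, 9, 12, 17) → max 17
(9, 12, 17, 14) → max 17
(12, 17, 14, 2) → max 17
(17, 14, 2, 19) → max 19
(14, 2, 19, 14) → max 19
(2, 19, 14, 18) → max 19
(19, 14, 18, 6) → max 19
(14, 18, 6, 2) → max 18
(18, 6, 2, 10) → max 18
(6, 2, 10, 3) → max 10

19, 17, 17, 17, 19, 19, 19, 19, 18, 18, 10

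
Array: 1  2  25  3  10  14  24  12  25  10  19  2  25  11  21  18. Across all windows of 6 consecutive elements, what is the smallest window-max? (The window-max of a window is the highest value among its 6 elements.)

Window maxs for each of the 11 positions:
[1, 2, 25, 3, 10, 14] → max 25
[2, 25, 3, 10, 14, 24] → max 25
[25, 3, 10, 14, 24, 12] → max 25
[3, 10, 14, 24, 12, 25] → max 25
[10, 14, 24, 12, 25, 10] → max 25
[14, 24, 12, 25, 10, 19] → max 25
[24, 12, 25, 10, 19, 2] → max 25
[12, 25, 10, 19, 2, 25] → max 25
[25, 10, 19, 2, 25, 11] → max 25
[10, 19, 2, 25, 11, 21] → max 25
[19, 2, 25, 11, 21, 18] → max 25
Smallest of these is 25.

25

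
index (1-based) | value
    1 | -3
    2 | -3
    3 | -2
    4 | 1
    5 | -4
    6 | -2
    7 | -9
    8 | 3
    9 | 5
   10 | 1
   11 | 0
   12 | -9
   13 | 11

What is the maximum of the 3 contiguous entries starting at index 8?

Elements at indices 8..10: 3, 5, 1
max(3, 5, 1) = 5

5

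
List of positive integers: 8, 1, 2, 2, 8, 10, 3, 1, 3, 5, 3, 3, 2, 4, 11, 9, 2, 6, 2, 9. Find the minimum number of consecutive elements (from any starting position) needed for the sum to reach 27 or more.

add 8: running sum 8 < 27
add 1: running sum 9 < 27
add 2: running sum 11 < 27
add 2: running sum 13 < 27
add 8: running sum 21 < 27
end 5: [8, 1, 2, 2, 8, 10] sum 31, len 6
end 6: [8, 1, 2, 2, 8, 10, 3] sum 34, len 7
end 7: [1, 2, 2, 8, 10, 3, 1] sum 27, len 7
end 8: [2, 8, 10, 3, 1, 3] sum 27, len 6
end 9: [8, 10, 3, 1, 3, 5] sum 30, len 6
end 10: [8, 10, 3, 1, 3, 5, 3] sum 33, len 7
end 11: [10, 3, 1, 3, 5, 3, 3] sum 28, len 7
end 12: [10, 3, 1, 3, 5, 3, 3, 2] sum 30, len 8
end 13: [10, 3, 1, 3, 5, 3, 3, 2, 4] sum 34, len 9
end 14: [5, 3, 3, 2, 4, 11] sum 28, len 6
end 15: [3, 2, 4, 11, 9] sum 29, len 5
end 16: [2, 4, 11, 9, 2] sum 28, len 5
end 17: [11, 9, 2, 6] sum 28, len 4
end 18: [11, 9, 2, 6, 2] sum 30, len 5
end 19: [9, 2, 6, 2, 9] sum 28, len 5
Shortest qualifying length: 4.

4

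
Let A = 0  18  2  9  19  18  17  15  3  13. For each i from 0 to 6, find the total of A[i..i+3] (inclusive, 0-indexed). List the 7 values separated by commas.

Sliding a size-4 window across the 10 values:
[0, 18, 2, 9] → sum 29
[18, 2, 9, 19] → sum 48
[2, 9, 19, 18] → sum 48
[9, 19, 18, 17] → sum 63
[19, 18, 17, 15] → sum 69
[18, 17, 15, 3] → sum 53
[17, 15, 3, 13] → sum 48

29, 48, 48, 63, 69, 53, 48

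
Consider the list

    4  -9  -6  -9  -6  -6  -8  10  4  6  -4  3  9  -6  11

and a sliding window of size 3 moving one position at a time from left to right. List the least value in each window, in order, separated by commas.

-9, -9, -9, -9, -8, -8, -8, 4, -4, -4, -4, -6, -6

4 -9 -6 → min -9
-9 -6 -9 → min -9
-6 -9 -6 → min -9
-9 -6 -6 → min -9
-6 -6 -8 → min -8
-6 -8 10 → min -8
-8 10 4 → min -8
10 4 6 → min 4
4 6 -4 → min -4
6 -4 3 → min -4
-4 3 9 → min -4
3 9 -6 → min -6
9 -6 11 → min -6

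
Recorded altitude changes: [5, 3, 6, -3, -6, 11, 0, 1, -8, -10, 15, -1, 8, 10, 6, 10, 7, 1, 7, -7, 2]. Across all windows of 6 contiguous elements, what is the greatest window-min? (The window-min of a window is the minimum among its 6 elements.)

1

5 3 6 -3 -6 11 → min -6
3 6 -3 -6 11 0 → min -6
6 -3 -6 11 0 1 → min -6
-3 -6 11 0 1 -8 → min -8
-6 11 0 1 -8 -10 → min -10
11 0 1 -8 -10 15 → min -10
0 1 -8 -10 15 -1 → min -10
1 -8 -10 15 -1 8 → min -10
-8 -10 15 -1 8 10 → min -10
-10 15 -1 8 10 6 → min -10
15 -1 8 10 6 10 → min -1
-1 8 10 6 10 7 → min -1
8 10 6 10 7 1 → min 1
10 6 10 7 1 7 → min 1
6 10 7 1 7 -7 → min -7
10 7 1 7 -7 2 → min -7
Greatest of these is 1.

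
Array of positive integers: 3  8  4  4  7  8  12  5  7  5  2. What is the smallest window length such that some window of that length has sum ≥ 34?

5

Extend right; whenever the sum reaches 34, record the length and shrink from the left:
add 3: running sum 3 < 34
add 8: running sum 11 < 34
add 4: running sum 15 < 34
add 4: running sum 19 < 34
add 7: running sum 26 < 34
end 5: [3, 8, 4, 4, 7, 8] sum 34, len 6
end 6: [4, 4, 7, 8, 12] sum 35, len 5
end 7: [4, 7, 8, 12, 5] sum 36, len 5
end 8: [7, 8, 12, 5, 7] sum 39, len 5
end 9: [8, 12, 5, 7, 5] sum 37, len 5
end 10: [8, 12, 5, 7, 5, 2] sum 39, len 6
Shortest qualifying length: 5.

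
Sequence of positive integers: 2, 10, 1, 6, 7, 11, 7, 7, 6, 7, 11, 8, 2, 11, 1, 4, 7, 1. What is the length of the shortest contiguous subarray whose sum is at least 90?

13

Extend right; whenever the sum reaches 90, record the length and shrink from the left:
add 2: running sum 2 < 90
add 10: running sum 12 < 90
add 1: running sum 13 < 90
add 6: running sum 19 < 90
add 7: running sum 26 < 90
add 11: running sum 37 < 90
add 7: running sum 44 < 90
add 7: running sum 51 < 90
add 6: running sum 57 < 90
add 7: running sum 64 < 90
add 11: running sum 75 < 90
add 8: running sum 83 < 90
add 2: running sum 85 < 90
add 11: shortest ending here [10, 1, 6, 7, 11, 7, 7, 6, 7, 11, 8, 2, 11] sum 94, len 13
add 1: shortest ending here [10, 1, 6, 7, 11, 7, 7, 6, 7, 11, 8, 2, 11, 1] sum 95, len 14
add 4: shortest ending here [10, 1, 6, 7, 11, 7, 7, 6, 7, 11, 8, 2, 11, 1, 4] sum 99, len 15
add 7: shortest ending here [6, 7, 11, 7, 7, 6, 7, 11, 8, 2, 11, 1, 4, 7] sum 95, len 14
add 1: shortest ending here [7, 11, 7, 7, 6, 7, 11, 8, 2, 11, 1, 4, 7, 1] sum 90, len 14
Shortest qualifying length: 13.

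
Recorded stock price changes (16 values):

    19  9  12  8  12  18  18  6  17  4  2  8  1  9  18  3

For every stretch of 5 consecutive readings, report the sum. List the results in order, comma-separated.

Sliding a size-5 window across the 16 values:
(19, 9, 12, 8, 12) → sum 60
(9, 12, 8, 12, 18) → sum 59
(12, 8, 12, 18, 18) → sum 68
(8, 12, 18, 18, 6) → sum 62
(12, 18, 18, 6, 17) → sum 71
(18, 18, 6, 17, 4) → sum 63
(18, 6, 17, 4, 2) → sum 47
(6, 17, 4, 2, 8) → sum 37
(17, 4, 2, 8, 1) → sum 32
(4, 2, 8, 1, 9) → sum 24
(2, 8, 1, 9, 18) → sum 38
(8, 1, 9, 18, 3) → sum 39

60, 59, 68, 62, 71, 63, 47, 37, 32, 24, 38, 39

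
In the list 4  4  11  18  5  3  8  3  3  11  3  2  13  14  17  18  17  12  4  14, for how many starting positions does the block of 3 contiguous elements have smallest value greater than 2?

15

[4, 4, 11] → min 4  > 2 ✓
[4, 11, 18] → min 4  > 2 ✓
[11, 18, 5] → min 5  > 2 ✓
[18, 5, 3] → min 3  > 2 ✓
[5, 3, 8] → min 3  > 2 ✓
[3, 8, 3] → min 3  > 2 ✓
[8, 3, 3] → min 3  > 2 ✓
[3, 3, 11] → min 3  > 2 ✓
[3, 11, 3] → min 3  > 2 ✓
[11, 3, 2] → min 2
[3, 2, 13] → min 2
[2, 13, 14] → min 2
[13, 14, 17] → min 13  > 2 ✓
[14, 17, 18] → min 14  > 2 ✓
[17, 18, 17] → min 17  > 2 ✓
[18, 17, 12] → min 12  > 2 ✓
[17, 12, 4] → min 4  > 2 ✓
[12, 4, 14] → min 4  > 2 ✓
15 windows satisfy the condition.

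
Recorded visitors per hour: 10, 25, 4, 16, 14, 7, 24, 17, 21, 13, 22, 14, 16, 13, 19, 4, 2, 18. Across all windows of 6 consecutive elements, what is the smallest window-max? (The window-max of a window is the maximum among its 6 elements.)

19

10 25 4 16 14 7 → max 25
25 4 16 14 7 24 → max 25
4 16 14 7 24 17 → max 24
16 14 7 24 17 21 → max 24
14 7 24 17 21 13 → max 24
7 24 17 21 13 22 → max 24
24 17 21 13 22 14 → max 24
17 21 13 22 14 16 → max 22
21 13 22 14 16 13 → max 22
13 22 14 16 13 19 → max 22
22 14 16 13 19 4 → max 22
14 16 13 19 4 2 → max 19
16 13 19 4 2 18 → max 19
Smallest of these is 19.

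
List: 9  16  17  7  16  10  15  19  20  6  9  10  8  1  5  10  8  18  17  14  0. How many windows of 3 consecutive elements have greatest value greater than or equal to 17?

11

[9, 16, 17] → max 17  ≥ 17 ✓
[16, 17, 7] → max 17  ≥ 17 ✓
[17, 7, 16] → max 17  ≥ 17 ✓
[7, 16, 10] → max 16
[16, 10, 15] → max 16
[10, 15, 19] → max 19  ≥ 17 ✓
[15, 19, 20] → max 20  ≥ 17 ✓
[19, 20, 6] → max 20  ≥ 17 ✓
[20, 6, 9] → max 20  ≥ 17 ✓
[6, 9, 10] → max 10
[9, 10, 8] → max 10
[10, 8, 1] → max 10
[8, 1, 5] → max 8
[1, 5, 10] → max 10
[5, 10, 8] → max 10
[10, 8, 18] → max 18  ≥ 17 ✓
[8, 18, 17] → max 18  ≥ 17 ✓
[18, 17, 14] → max 18  ≥ 17 ✓
[17, 14, 0] → max 17  ≥ 17 ✓
11 windows satisfy the condition.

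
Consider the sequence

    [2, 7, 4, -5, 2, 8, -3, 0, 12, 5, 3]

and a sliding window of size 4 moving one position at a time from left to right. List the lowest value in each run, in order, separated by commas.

-5, -5, -5, -5, -3, -3, -3, 0

2 7 4 -5 → min -5
7 4 -5 2 → min -5
4 -5 2 8 → min -5
-5 2 8 -3 → min -5
2 8 -3 0 → min -3
8 -3 0 12 → min -3
-3 0 12 5 → min -3
0 12 5 3 → min 0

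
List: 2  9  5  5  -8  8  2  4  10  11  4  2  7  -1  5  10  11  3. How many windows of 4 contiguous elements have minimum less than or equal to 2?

(2, 9, 5, 5) → min 2  ≤ 2 ✓
(9, 5, 5, -8) → min -8  ≤ 2 ✓
(5, 5, -8, 8) → min -8  ≤ 2 ✓
(5, -8, 8, 2) → min -8  ≤ 2 ✓
(-8, 8, 2, 4) → min -8  ≤ 2 ✓
(8, 2, 4, 10) → min 2  ≤ 2 ✓
(2, 4, 10, 11) → min 2  ≤ 2 ✓
(4, 10, 11, 4) → min 4
(10, 11, 4, 2) → min 2  ≤ 2 ✓
(11, 4, 2, 7) → min 2  ≤ 2 ✓
(4, 2, 7, -1) → min -1  ≤ 2 ✓
(2, 7, -1, 5) → min -1  ≤ 2 ✓
(7, -1, 5, 10) → min -1  ≤ 2 ✓
(-1, 5, 10, 11) → min -1  ≤ 2 ✓
(5, 10, 11, 3) → min 3
13 windows satisfy the condition.

13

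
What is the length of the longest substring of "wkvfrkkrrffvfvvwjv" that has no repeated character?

add w: [w] len 1
add k: [w, k] len 2
add v: [w, k, v] len 3
add f: [w, k, v, f] len 4
add r: [w, k, v, f, r] len 5
add k (repeat k, move left end past it): [v, f, r, k] len 4
add k (repeat k, move left end past it): [k] len 1
add r: [k, r] len 2
add r (repeat r, move left end past it): [r] len 1
add f: [r, f] len 2
add f (repeat f, move left end past it): [f] len 1
add v: [f, v] len 2
add f (repeat f, move left end past it): [v, f] len 2
add v (repeat v, move left end past it): [f, v] len 2
add v (repeat v, move left end past it): [v] len 1
add w: [v, w] len 2
add j: [v, w, j] len 3
add v (repeat v, move left end past it): [w, j, v] len 3
Longest all-distinct length: 5.

5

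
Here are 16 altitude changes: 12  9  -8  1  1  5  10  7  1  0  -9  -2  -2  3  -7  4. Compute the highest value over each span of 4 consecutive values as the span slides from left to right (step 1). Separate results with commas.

12, 9, 5, 10, 10, 10, 10, 7, 1, 0, 3, 3, 4

Sliding a size-4 window across the 16 values:
[12, 9, -8, 1] → max 12
[9, -8, 1, 1] → max 9
[-8, 1, 1, 5] → max 5
[1, 1, 5, 10] → max 10
[1, 5, 10, 7] → max 10
[5, 10, 7, 1] → max 10
[10, 7, 1, 0] → max 10
[7, 1, 0, -9] → max 7
[1, 0, -9, -2] → max 1
[0, -9, -2, -2] → max 0
[-9, -2, -2, 3] → max 3
[-2, -2, 3, -7] → max 3
[-2, 3, -7, 4] → max 4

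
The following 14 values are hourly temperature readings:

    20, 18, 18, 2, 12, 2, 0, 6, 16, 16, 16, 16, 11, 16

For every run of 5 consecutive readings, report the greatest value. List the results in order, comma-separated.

(20, 18, 18, 2, 12) → max 20
(18, 18, 2, 12, 2) → max 18
(18, 2, 12, 2, 0) → max 18
(2, 12, 2, 0, 6) → max 12
(12, 2, 0, 6, 16) → max 16
(2, 0, 6, 16, 16) → max 16
(0, 6, 16, 16, 16) → max 16
(6, 16, 16, 16, 16) → max 16
(16, 16, 16, 16, 11) → max 16
(16, 16, 16, 11, 16) → max 16

20, 18, 18, 12, 16, 16, 16, 16, 16, 16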